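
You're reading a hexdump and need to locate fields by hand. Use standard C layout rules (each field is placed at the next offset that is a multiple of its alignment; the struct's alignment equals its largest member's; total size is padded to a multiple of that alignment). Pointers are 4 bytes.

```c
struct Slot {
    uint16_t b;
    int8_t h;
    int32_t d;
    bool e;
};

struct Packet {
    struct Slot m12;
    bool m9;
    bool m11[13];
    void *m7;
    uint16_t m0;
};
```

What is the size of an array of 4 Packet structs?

144

Slot: @0: b [2B, align 2] → 2; @2: h [1B, align 1] → 3; +1 pad (align 4); @4: d [4B, align 4] → 8; @8: e [1B, align 1] → 9; +3 tail pad (align 4); size 12, align 4
@0: m12 [12B, align 4] → 12
@12: m9 [1B, align 1] → 13
@13: m11 [13B, align 1] → 26
+2 pad (align 4)
@28: m7 [4B, align 4] → 32
@32: m0 [2B, align 2] → 34
+2 tail pad (align 4)
size 36, align 4
array of 4: 4 × 36 = 144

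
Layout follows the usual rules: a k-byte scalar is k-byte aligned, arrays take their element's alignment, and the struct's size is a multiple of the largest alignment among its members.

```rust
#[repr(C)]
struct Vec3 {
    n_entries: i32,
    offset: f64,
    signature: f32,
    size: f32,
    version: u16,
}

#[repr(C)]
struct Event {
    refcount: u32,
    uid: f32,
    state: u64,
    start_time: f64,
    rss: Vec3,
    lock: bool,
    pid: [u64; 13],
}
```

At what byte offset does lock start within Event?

Vec3: n_entries at 0 (size 4, align 4) → ends 4; pad 4 to align 8 for offset; offset at 8 (size 8, align 8) → ends 16; signature at 16 (size 4, align 4) → ends 20; size at 20 (size 4, align 4) → ends 24; version at 24 (size 2, align 2) → ends 26; tail pad 6 to reach multiple of 8; total 32 bytes, alignment 8
refcount at 0 (size 4, align 4) → ends 4
uid at 4 (size 4, align 4) → ends 8
state at 8 (size 8, align 8) → ends 16
start_time at 16 (size 8, align 8) → ends 24
rss at 24 (size 32, align 8) → ends 56
lock at 56 (size 1, align 1) → ends 57

56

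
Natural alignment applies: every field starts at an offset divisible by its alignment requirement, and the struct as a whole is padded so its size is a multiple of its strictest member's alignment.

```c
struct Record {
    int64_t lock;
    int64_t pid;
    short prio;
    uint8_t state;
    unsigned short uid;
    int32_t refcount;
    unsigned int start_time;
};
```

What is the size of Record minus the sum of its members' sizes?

lock at 0 (size 8, align 8) → ends 8
pid at 8 (size 8, align 8) → ends 16
prio at 16 (size 2, align 2) → ends 18
state at 18 (size 1, align 1) → ends 19
pad 1 to align 2 for uid
uid at 20 (size 2, align 2) → ends 22
pad 2 to align 4 for refcount
refcount at 24 (size 4, align 4) → ends 28
start_time at 28 (size 4, align 4) → ends 32
total 32 bytes, alignment 8
data bytes 29, size 32 → padding 3

3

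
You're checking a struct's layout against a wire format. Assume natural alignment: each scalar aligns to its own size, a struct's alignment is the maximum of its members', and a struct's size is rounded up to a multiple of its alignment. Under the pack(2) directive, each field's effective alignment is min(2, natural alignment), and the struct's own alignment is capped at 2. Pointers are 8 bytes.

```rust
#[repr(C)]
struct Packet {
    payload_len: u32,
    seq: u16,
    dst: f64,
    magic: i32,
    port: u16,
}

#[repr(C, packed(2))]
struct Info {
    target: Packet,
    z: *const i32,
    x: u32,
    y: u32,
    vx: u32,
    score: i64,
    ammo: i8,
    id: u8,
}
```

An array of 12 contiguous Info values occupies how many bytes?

648

Packet: 0..4  payload_len  (4B, 4-aligned); 4..6  seq  (2B, 2-aligned); 6..8  -- padding (2B); 8..16  dst  (8B, 8-aligned); 16..20  magic  (4B, 4-aligned); 20..22  port  (2B, 2-aligned); 22..24  -- tail padding (2B); sizeof = 24, alignof = 8
0..24  target  (24B, 2-aligned)
24..32  z  (8B, 2-aligned)
32..36  x  (4B, 2-aligned)
36..40  y  (4B, 2-aligned)
40..44  vx  (4B, 2-aligned)
44..52  score  (8B, 2-aligned)
52..53  ammo  (1B, 1-aligned)
53..54  id  (1B, 1-aligned)
sizeof = 54, alignof = 2
array of 12: 12 × 54 = 648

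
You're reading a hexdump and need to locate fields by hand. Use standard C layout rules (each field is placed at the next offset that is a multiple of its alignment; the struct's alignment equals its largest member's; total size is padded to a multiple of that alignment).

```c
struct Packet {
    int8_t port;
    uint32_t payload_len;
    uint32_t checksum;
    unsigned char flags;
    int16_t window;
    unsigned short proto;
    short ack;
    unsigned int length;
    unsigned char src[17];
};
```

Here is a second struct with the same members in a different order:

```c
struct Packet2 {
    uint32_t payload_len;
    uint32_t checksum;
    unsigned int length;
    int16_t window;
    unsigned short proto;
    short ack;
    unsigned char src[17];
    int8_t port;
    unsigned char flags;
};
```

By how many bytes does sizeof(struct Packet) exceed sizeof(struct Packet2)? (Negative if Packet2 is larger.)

4

@0: port [1B, align 1] → 1
+3 pad (align 4)
@4: payload_len [4B, align 4] → 8
@8: checksum [4B, align 4] → 12
@12: flags [1B, align 1] → 13
+1 pad (align 2)
@14: window [2B, align 2] → 16
@16: proto [2B, align 2] → 18
@18: ack [2B, align 2] → 20
@20: length [4B, align 4] → 24
@24: src [17B, align 1] → 41
+3 tail pad (align 4)
size 44, align 4
— Packet2 —
@0: payload_len [4B, align 4] → 4
@4: checksum [4B, align 4] → 8
@8: length [4B, align 4] → 12
@12: window [2B, align 2] → 14
@14: proto [2B, align 2] → 16
@16: ack [2B, align 2] → 18
@18: src [17B, align 1] → 35
@35: port [1B, align 1] → 36
@36: flags [1B, align 1] → 37
+3 tail pad (align 4)
size 40, align 4
44 − 40 = 4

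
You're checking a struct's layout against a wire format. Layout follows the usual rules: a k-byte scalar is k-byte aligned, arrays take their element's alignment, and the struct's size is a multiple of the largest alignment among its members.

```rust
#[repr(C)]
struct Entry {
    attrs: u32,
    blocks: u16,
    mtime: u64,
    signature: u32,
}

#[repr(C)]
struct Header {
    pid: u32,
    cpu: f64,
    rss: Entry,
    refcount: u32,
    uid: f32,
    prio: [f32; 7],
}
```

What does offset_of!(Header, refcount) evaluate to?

40

Entry: attrs at 0 (size 4, align 4) → ends 4; blocks at 4 (size 2, align 2) → ends 6; pad 2 to align 8 for mtime; mtime at 8 (size 8, align 8) → ends 16; signature at 16 (size 4, align 4) → ends 20; tail pad 4 to reach multiple of 8; total 24 bytes, alignment 8
pid at 0 (size 4, align 4) → ends 4
pad 4 to align 8 for cpu
cpu at 8 (size 8, align 8) → ends 16
rss at 16 (size 24, align 8) → ends 40
refcount at 40 (size 4, align 4) → ends 44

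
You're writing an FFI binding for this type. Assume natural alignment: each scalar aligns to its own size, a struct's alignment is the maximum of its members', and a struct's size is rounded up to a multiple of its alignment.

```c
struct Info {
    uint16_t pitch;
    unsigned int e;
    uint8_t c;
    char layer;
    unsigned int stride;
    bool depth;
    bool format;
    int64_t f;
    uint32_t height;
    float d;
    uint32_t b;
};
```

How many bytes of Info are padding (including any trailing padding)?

14

pitch at 0 (size 2, align 2) → ends 2
pad 2 to align 4 for e
e at 4 (size 4, align 4) → ends 8
c at 8 (size 1, align 1) → ends 9
layer at 9 (size 1, align 1) → ends 10
pad 2 to align 4 for stride
stride at 12 (size 4, align 4) → ends 16
depth at 16 (size 1, align 1) → ends 17
format at 17 (size 1, align 1) → ends 18
pad 6 to align 8 for f
f at 24 (size 8, align 8) → ends 32
height at 32 (size 4, align 4) → ends 36
d at 36 (size 4, align 4) → ends 40
b at 40 (size 4, align 4) → ends 44
tail pad 4 to reach multiple of 8
total 48 bytes, alignment 8
data bytes 34, size 48 → padding 14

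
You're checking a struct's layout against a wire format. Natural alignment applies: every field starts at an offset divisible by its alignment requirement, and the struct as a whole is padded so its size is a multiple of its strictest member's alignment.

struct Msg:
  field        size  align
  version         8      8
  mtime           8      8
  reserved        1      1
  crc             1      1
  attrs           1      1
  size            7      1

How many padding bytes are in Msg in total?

6

0..8  version  (8B, 8-aligned)
8..16  mtime  (8B, 8-aligned)
16..17  reserved  (1B, 1-aligned)
17..18  crc  (1B, 1-aligned)
18..19  attrs  (1B, 1-aligned)
19..26  size  (7B, 1-aligned)
26..32  -- tail padding (6B)
sizeof = 32, alignof = 8
data bytes 26, size 32 → padding 6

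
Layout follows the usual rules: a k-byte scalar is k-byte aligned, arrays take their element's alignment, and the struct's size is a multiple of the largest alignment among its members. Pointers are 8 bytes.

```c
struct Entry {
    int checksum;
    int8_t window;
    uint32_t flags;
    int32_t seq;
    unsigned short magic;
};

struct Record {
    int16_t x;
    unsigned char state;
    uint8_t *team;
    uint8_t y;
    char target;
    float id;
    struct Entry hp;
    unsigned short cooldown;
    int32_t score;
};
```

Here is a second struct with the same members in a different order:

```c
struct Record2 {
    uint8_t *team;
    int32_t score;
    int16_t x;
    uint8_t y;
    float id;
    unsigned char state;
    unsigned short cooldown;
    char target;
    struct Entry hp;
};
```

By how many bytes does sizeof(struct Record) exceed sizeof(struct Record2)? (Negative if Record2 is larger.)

Entry: @0: checksum [4B, align 4] → 4; @4: window [1B, align 1] → 5; +3 pad (align 4); @8: flags [4B, align 4] → 12; @12: seq [4B, align 4] → 16; @16: magic [2B, align 2] → 18; +2 tail pad (align 4); size 20, align 4
@0: x [2B, align 2] → 2
@2: state [1B, align 1] → 3
+5 pad (align 8)
@8: team [8B, align 8] → 16
@16: y [1B, align 1] → 17
@17: target [1B, align 1] → 18
+2 pad (align 4)
@20: id [4B, align 4] → 24
@24: hp [20B, align 4] → 44
@44: cooldown [2B, align 2] → 46
+2 pad (align 4)
@48: score [4B, align 4] → 52
+4 tail pad (align 8)
size 56, align 8
— Record2 —
@0: team [8B, align 8] → 8
@8: score [4B, align 4] → 12
@12: x [2B, align 2] → 14
@14: y [1B, align 1] → 15
+1 pad (align 4)
@16: id [4B, align 4] → 20
@20: state [1B, align 1] → 21
+1 pad (align 2)
@22: cooldown [2B, align 2] → 24
@24: target [1B, align 1] → 25
+3 pad (align 4)
@28: hp [20B, align 4] → 48
size 48, align 8
56 − 48 = 8

8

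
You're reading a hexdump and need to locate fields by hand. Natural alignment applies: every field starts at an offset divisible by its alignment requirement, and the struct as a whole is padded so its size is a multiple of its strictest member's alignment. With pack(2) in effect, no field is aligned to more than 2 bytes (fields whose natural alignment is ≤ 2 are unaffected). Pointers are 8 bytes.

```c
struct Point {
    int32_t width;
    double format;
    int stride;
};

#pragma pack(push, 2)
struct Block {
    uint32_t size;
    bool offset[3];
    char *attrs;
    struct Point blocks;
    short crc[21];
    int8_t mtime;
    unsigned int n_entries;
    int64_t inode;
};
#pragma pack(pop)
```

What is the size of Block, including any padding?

Point: @0: width [4B, align 4] → 4; +4 pad (align 8); @8: format [8B, align 8] → 16; @16: stride [4B, align 4] → 20; +4 tail pad (align 8); size 24, align 8
@0: size [4B, align 2] → 4
@4: offset [3B, align 1] → 7
+1 pad (align 2)
@8: attrs [8B, align 2] → 16
@16: blocks [24B, align 2] → 40
@40: crc [42B, align 2] → 82
@82: mtime [1B, align 1] → 83
+1 pad (align 2)
@84: n_entries [4B, align 2] → 88
@88: inode [8B, align 2] → 96
size 96, align 2

96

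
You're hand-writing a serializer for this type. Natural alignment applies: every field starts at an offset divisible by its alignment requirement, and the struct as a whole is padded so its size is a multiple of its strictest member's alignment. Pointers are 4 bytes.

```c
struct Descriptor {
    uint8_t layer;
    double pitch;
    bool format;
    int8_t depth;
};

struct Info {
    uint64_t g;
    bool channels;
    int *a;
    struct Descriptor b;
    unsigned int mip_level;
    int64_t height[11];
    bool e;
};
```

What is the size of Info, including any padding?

Descriptor: @0: layer [1B, align 1] → 1; +7 pad (align 8); @8: pitch [8B, align 8] → 16; @16: format [1B, align 1] → 17; @17: depth [1B, align 1] → 18; +6 tail pad (align 8); size 24, align 8
@0: g [8B, align 8] → 8
@8: channels [1B, align 1] → 9
+3 pad (align 4)
@12: a [4B, align 4] → 16
@16: b [24B, align 8] → 40
@40: mip_level [4B, align 4] → 44
+4 pad (align 8)
@48: height [88B, align 8] → 136
@136: e [1B, align 1] → 137
+7 tail pad (align 8)
size 144, align 8

144 bytes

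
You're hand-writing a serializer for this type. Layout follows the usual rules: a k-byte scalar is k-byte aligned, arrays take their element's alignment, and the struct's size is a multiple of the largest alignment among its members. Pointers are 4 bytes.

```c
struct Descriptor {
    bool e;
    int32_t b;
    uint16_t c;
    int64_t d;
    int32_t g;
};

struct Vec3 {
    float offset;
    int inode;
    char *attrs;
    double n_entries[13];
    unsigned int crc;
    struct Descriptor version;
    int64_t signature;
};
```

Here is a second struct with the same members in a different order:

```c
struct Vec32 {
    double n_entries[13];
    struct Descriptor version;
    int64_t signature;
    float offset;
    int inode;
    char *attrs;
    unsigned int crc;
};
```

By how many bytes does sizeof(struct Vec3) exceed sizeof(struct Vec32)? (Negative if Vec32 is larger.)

8

Descriptor: @0: e [1B, align 1] → 1; +3 pad (align 4); @4: b [4B, align 4] → 8; @8: c [2B, align 2] → 10; +6 pad (align 8); @16: d [8B, align 8] → 24; @24: g [4B, align 4] → 28; +4 tail pad (align 8); size 32, align 8
@0: offset [4B, align 4] → 4
@4: inode [4B, align 4] → 8
@8: attrs [4B, align 4] → 12
+4 pad (align 8)
@16: n_entries [104B, align 8] → 120
@120: crc [4B, align 4] → 124
+4 pad (align 8)
@128: version [32B, align 8] → 160
@160: signature [8B, align 8] → 168
size 168, align 8
— Vec32 —
@0: n_entries [104B, align 8] → 104
@104: version [32B, align 8] → 136
@136: signature [8B, align 8] → 144
@144: offset [4B, align 4] → 148
@148: inode [4B, align 4] → 152
@152: attrs [4B, align 4] → 156
@156: crc [4B, align 4] → 160
size 160, align 8
168 − 160 = 8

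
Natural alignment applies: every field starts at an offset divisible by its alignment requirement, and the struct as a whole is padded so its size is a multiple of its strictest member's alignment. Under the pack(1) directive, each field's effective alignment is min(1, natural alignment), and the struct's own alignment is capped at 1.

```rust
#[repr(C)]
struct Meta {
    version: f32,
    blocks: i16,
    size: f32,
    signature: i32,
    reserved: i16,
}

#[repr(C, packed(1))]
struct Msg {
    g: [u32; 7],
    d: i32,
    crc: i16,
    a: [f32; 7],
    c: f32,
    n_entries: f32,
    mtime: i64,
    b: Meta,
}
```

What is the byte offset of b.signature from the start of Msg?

Meta: 0..4  version  (4B, 4-aligned); 4..6  blocks  (2B, 2-aligned); 6..8  -- padding (2B); 8..12  size  (4B, 4-aligned); 12..16  signature  (4B, 4-aligned); 16..18  reserved  (2B, 2-aligned); 18..20  -- tail padding (2B); sizeof = 20, alignof = 4
0..28  g  (28B, 1-aligned)
28..32  d  (4B, 1-aligned)
32..34  crc  (2B, 1-aligned)
34..62  a  (28B, 1-aligned)
62..66  c  (4B, 1-aligned)
66..70  n_entries  (4B, 1-aligned)
70..78  mtime  (8B, 1-aligned)
78..98  b  (20B, 1-aligned)
within Meta: signature at 12
78 + 12 = 90

90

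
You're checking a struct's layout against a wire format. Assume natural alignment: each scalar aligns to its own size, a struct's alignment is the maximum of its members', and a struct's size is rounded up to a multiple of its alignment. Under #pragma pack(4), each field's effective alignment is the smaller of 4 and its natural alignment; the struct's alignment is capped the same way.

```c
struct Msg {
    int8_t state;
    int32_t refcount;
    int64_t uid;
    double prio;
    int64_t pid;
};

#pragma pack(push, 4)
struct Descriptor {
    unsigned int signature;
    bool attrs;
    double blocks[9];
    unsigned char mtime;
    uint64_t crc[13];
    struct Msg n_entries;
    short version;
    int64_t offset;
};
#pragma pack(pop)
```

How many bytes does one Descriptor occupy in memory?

232

Msg: 0..1  state  (1B, 1-aligned); 1..4  -- padding (3B); 4..8  refcount  (4B, 4-aligned); 8..16  uid  (8B, 8-aligned); 16..24  prio  (8B, 8-aligned); 24..32  pid  (8B, 8-aligned); sizeof = 32, alignof = 8
0..4  signature  (4B, 4-aligned)
4..5  attrs  (1B, 1-aligned)
5..8  -- padding (3B)
8..80  blocks  (72B, 4-aligned)
80..81  mtime  (1B, 1-aligned)
81..84  -- padding (3B)
84..188  crc  (104B, 4-aligned)
188..220  n_entries  (32B, 4-aligned)
220..222  version  (2B, 2-aligned)
222..224  -- padding (2B)
224..232  offset  (8B, 4-aligned)
sizeof = 232, alignof = 4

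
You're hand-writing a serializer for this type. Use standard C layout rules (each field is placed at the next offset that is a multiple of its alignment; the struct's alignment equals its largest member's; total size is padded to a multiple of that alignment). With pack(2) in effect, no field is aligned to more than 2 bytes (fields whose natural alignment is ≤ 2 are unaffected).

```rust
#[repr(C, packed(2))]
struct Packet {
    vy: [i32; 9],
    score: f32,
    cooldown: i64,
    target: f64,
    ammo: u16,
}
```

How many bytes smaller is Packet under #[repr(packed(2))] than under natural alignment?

6

natural layout:
  @0: vy [36B, align 4] → 36
  @36: score [4B, align 4] → 40
  @40: cooldown [8B, align 8] → 48
  @48: target [8B, align 8] → 56
  @56: ammo [2B, align 2] → 58
  +6 tail pad (align 8)
  size 64, align 8
packed(2) layout:
  @0: vy [36B, align 2] → 36
  @36: score [4B, align 2] → 40
  @40: cooldown [8B, align 2] → 48
  @48: target [8B, align 2] → 56
  @56: ammo [2B, align 2] → 58
  size 58, align 2
64 − 58 = 6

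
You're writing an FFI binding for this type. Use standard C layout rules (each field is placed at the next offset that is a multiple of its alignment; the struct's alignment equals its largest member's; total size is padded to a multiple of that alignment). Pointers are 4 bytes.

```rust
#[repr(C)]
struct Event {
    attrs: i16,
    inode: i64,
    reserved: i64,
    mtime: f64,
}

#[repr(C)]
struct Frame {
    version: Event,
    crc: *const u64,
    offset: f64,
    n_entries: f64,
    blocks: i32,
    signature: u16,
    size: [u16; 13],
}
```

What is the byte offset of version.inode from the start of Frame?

Event: 0..2  attrs  (2B, 2-aligned); 2..8  -- padding (6B); 8..16  inode  (8B, 8-aligned); 16..24  reserved  (8B, 8-aligned); 24..32  mtime  (8B, 8-aligned); sizeof = 32, alignof = 8
0..32  version  (32B, 8-aligned)
within Event: inode at 8
0 + 8 = 8

8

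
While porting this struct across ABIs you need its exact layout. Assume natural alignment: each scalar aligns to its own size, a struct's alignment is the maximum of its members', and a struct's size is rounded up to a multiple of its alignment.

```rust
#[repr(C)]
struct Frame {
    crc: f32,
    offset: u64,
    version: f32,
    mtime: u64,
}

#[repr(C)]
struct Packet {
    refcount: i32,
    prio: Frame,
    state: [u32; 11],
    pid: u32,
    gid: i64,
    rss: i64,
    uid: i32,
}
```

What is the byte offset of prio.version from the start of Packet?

Frame: 0..4  crc  (4B, 4-aligned); 4..8  -- padding (4B); 8..16  offset  (8B, 8-aligned); 16..20  version  (4B, 4-aligned); 20..24  -- padding (4B); 24..32  mtime  (8B, 8-aligned); sizeof = 32, alignof = 8
0..4  refcount  (4B, 4-aligned)
4..8  -- padding (4B)
8..40  prio  (32B, 8-aligned)
within Frame: version at 16
8 + 16 = 24

24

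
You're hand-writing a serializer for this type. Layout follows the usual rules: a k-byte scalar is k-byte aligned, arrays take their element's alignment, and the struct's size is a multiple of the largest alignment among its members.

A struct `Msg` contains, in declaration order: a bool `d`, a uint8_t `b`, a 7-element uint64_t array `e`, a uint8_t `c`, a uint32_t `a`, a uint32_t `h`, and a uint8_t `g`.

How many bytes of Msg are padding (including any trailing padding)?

12

d at 0 (size 1, align 1) → ends 1
b at 1 (size 1, align 1) → ends 2
pad 6 to align 8 for e
e at 8 (size 56, align 8) → ends 64
c at 64 (size 1, align 1) → ends 65
pad 3 to align 4 for a
a at 68 (size 4, align 4) → ends 72
h at 72 (size 4, align 4) → ends 76
g at 76 (size 1, align 1) → ends 77
tail pad 3 to reach multiple of 8
total 80 bytes, alignment 8
data bytes 68, size 80 → padding 12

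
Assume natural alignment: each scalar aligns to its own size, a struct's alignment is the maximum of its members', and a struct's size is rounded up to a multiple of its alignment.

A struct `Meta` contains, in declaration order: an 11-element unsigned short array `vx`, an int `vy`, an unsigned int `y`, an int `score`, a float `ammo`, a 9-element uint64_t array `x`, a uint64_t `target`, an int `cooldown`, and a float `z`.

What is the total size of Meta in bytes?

128

vx at 0 (size 22, align 2) → ends 22
pad 2 to align 4 for vy
vy at 24 (size 4, align 4) → ends 28
y at 28 (size 4, align 4) → ends 32
score at 32 (size 4, align 4) → ends 36
ammo at 36 (size 4, align 4) → ends 40
x at 40 (size 72, align 8) → ends 112
target at 112 (size 8, align 8) → ends 120
cooldown at 120 (size 4, align 4) → ends 124
z at 124 (size 4, align 4) → ends 128
total 128 bytes, alignment 8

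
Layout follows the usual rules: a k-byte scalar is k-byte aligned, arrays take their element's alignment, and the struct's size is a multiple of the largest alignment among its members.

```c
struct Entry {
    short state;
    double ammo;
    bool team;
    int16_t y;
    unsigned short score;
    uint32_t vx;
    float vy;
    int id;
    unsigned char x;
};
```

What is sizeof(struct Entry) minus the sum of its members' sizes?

@0: state [2B, align 2] → 2
+6 pad (align 8)
@8: ammo [8B, align 8] → 16
@16: team [1B, align 1] → 17
+1 pad (align 2)
@18: y [2B, align 2] → 20
@20: score [2B, align 2] → 22
+2 pad (align 4)
@24: vx [4B, align 4] → 28
@28: vy [4B, align 4] → 32
@32: id [4B, align 4] → 36
@36: x [1B, align 1] → 37
+3 tail pad (align 8)
size 40, align 8
data bytes 28, size 40 → padding 12

12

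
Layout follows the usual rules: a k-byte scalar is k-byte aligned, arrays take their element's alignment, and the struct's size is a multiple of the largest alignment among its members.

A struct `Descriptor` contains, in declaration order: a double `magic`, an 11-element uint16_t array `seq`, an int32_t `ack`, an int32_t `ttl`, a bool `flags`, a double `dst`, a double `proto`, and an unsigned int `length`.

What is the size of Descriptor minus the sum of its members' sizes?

0..8  magic  (8B, 8-aligned)
8..30  seq  (22B, 2-aligned)
30..32  -- padding (2B)
32..36  ack  (4B, 4-aligned)
36..40  ttl  (4B, 4-aligned)
40..41  flags  (1B, 1-aligned)
41..48  -- padding (7B)
48..56  dst  (8B, 8-aligned)
56..64  proto  (8B, 8-aligned)
64..68  length  (4B, 4-aligned)
68..72  -- tail padding (4B)
sizeof = 72, alignof = 8
data bytes 59, size 72 → padding 13

13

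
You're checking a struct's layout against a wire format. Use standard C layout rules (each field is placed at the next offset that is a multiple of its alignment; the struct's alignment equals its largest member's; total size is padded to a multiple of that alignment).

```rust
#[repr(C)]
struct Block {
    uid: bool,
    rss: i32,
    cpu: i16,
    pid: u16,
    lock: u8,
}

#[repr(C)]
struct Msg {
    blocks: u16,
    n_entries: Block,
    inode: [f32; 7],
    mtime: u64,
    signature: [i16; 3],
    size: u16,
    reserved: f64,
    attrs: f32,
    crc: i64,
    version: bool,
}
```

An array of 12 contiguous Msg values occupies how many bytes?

1152

Block: 0..1  uid  (1B, 1-aligned); 1..4  -- padding (3B); 4..8  rss  (4B, 4-aligned); 8..10  cpu  (2B, 2-aligned); 10..12  pid  (2B, 2-aligned); 12..13  lock  (1B, 1-aligned); 13..16  -- tail padding (3B); sizeof = 16, alignof = 4
0..2  blocks  (2B, 2-aligned)
2..4  -- padding (2B)
4..20  n_entries  (16B, 4-aligned)
20..48  inode  (28B, 4-aligned)
48..56  mtime  (8B, 8-aligned)
56..62  signature  (6B, 2-aligned)
62..64  size  (2B, 2-aligned)
64..72  reserved  (8B, 8-aligned)
72..76  attrs  (4B, 4-aligned)
76..80  -- padding (4B)
80..88  crc  (8B, 8-aligned)
88..89  version  (1B, 1-aligned)
89..96  -- tail padding (7B)
sizeof = 96, alignof = 8
array of 12: 12 × 96 = 1152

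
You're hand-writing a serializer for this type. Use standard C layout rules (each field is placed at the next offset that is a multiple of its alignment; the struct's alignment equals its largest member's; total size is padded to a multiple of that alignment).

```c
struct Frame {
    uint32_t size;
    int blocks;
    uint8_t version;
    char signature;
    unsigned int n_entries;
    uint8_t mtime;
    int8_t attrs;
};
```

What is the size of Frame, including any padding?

20

@0: size [4B, align 4] → 4
@4: blocks [4B, align 4] → 8
@8: version [1B, align 1] → 9
@9: signature [1B, align 1] → 10
+2 pad (align 4)
@12: n_entries [4B, align 4] → 16
@16: mtime [1B, align 1] → 17
@17: attrs [1B, align 1] → 18
+2 tail pad (align 4)
size 20, align 4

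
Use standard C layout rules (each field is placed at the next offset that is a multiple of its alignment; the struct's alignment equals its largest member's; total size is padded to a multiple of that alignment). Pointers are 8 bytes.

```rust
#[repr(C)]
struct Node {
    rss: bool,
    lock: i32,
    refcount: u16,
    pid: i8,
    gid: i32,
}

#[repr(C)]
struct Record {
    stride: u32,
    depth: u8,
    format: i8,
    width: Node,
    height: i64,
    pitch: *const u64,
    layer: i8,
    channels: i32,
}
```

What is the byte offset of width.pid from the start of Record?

Node: 0..1  rss  (1B, 1-aligned); 1..4  -- padding (3B); 4..8  lock  (4B, 4-aligned); 8..10  refcount  (2B, 2-aligned); 10..11  pid  (1B, 1-aligned); 11..12  -- padding (1B); 12..16  gid  (4B, 4-aligned); sizeof = 16, alignof = 4
0..4  stride  (4B, 4-aligned)
4..5  depth  (1B, 1-aligned)
5..6  format  (1B, 1-aligned)
6..8  -- padding (2B)
8..24  width  (16B, 4-aligned)
within Node: pid at 10
8 + 10 = 18

18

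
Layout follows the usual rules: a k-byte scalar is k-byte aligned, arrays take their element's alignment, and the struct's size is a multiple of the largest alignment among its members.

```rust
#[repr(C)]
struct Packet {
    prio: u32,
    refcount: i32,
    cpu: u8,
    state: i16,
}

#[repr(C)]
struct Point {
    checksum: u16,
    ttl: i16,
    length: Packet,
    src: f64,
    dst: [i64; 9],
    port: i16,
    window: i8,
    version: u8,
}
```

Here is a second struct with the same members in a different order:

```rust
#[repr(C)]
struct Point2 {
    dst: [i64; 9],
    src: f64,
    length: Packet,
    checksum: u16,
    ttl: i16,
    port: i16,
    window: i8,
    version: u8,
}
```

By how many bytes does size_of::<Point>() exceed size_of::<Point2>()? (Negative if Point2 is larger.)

0

Packet: prio at 0 (size 4, align 4) → ends 4; refcount at 4 (size 4, align 4) → ends 8; cpu at 8 (size 1, align 1) → ends 9; pad 1 to align 2 for state; state at 10 (size 2, align 2) → ends 12; total 12 bytes, alignment 4
checksum at 0 (size 2, align 2) → ends 2
ttl at 2 (size 2, align 2) → ends 4
length at 4 (size 12, align 4) → ends 16
src at 16 (size 8, align 8) → ends 24
dst at 24 (size 72, align 8) → ends 96
port at 96 (size 2, align 2) → ends 98
window at 98 (size 1, align 1) → ends 99
version at 99 (size 1, align 1) → ends 100
tail pad 4 to reach multiple of 8
total 104 bytes, alignment 8
— Point2 —
dst at 0 (size 72, align 8) → ends 72
src at 72 (size 8, align 8) → ends 80
length at 80 (size 12, align 4) → ends 92
checksum at 92 (size 2, align 2) → ends 94
ttl at 94 (size 2, align 2) → ends 96
port at 96 (size 2, align 2) → ends 98
window at 98 (size 1, align 1) → ends 99
version at 99 (size 1, align 1) → ends 100
tail pad 4 to reach multiple of 8
total 104 bytes, alignment 8
104 − 104 = 0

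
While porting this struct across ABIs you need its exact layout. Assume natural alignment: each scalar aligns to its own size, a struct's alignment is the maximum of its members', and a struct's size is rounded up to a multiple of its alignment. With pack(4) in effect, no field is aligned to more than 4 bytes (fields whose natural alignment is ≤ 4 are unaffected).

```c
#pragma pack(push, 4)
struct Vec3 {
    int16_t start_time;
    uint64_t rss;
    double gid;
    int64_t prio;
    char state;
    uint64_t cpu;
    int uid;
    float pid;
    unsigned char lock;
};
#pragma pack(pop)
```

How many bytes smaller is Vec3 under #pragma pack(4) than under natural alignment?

natural layout:
  @0: start_time [2B, align 2] → 2
  +6 pad (align 8)
  @8: rss [8B, align 8] → 16
  @16: gid [8B, align 8] → 24
  @24: prio [8B, align 8] → 32
  @32: state [1B, align 1] → 33
  +7 pad (align 8)
  @40: cpu [8B, align 8] → 48
  @48: uid [4B, align 4] → 52
  @52: pid [4B, align 4] → 56
  @56: lock [1B, align 1] → 57
  +7 tail pad (align 8)
  size 64, align 8
packed(4) layout:
  @0: start_time [2B, align 2] → 2
  +2 pad (align 4)
  @4: rss [8B, align 4] → 12
  @12: gid [8B, align 4] → 20
  @20: prio [8B, align 4] → 28
  @28: state [1B, align 1] → 29
  +3 pad (align 4)
  @32: cpu [8B, align 4] → 40
  @40: uid [4B, align 4] → 44
  @44: pid [4B, align 4] → 48
  @48: lock [1B, align 1] → 49
  +3 tail pad (align 4)
  size 52, align 4
64 − 52 = 12

12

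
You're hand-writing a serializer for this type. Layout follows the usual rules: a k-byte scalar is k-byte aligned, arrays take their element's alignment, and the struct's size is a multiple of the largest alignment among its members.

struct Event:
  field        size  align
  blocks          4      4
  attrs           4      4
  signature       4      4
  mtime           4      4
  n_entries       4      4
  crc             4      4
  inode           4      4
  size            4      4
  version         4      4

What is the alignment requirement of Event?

member alignments: blocks=4, attrs=4, signature=4, mtime=4, n_entries=4, crc=4, inode=4, size=4, version=4
max = 4

4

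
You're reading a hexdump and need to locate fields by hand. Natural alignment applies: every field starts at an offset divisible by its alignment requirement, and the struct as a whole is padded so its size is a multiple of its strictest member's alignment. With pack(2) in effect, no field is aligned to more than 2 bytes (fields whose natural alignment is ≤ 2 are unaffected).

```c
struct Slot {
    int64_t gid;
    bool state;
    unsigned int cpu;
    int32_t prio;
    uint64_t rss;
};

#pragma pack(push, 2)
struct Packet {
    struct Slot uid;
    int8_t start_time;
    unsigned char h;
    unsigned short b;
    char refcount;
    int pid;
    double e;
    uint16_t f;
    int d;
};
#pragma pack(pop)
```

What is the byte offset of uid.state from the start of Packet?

Slot: gid at 0 (size 8, align 8) → ends 8; state at 8 (size 1, align 1) → ends 9; pad 3 to align 4 for cpu; cpu at 12 (size 4, align 4) → ends 16; prio at 16 (size 4, align 4) → ends 20; pad 4 to align 8 for rss; rss at 24 (size 8, align 8) → ends 32; total 32 bytes, alignment 8
uid at 0 (size 32, align 2) → ends 32
within Slot: state at 8
0 + 8 = 8

8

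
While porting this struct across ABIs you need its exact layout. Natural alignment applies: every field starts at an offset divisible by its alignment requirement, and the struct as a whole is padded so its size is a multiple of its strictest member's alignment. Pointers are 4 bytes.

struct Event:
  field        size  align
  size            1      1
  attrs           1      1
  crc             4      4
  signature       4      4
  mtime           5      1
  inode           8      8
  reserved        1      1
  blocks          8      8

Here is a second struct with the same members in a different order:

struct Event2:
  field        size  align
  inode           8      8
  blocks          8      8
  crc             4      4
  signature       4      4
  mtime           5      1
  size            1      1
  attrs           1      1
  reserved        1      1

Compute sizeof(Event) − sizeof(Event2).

16

size at 0 (size 1, align 1) → ends 1
attrs at 1 (size 1, align 1) → ends 2
pad 2 to align 4 for crc
crc at 4 (size 4, align 4) → ends 8
signature at 8 (size 4, align 4) → ends 12
mtime at 12 (size 5, align 1) → ends 17
pad 7 to align 8 for inode
inode at 24 (size 8, align 8) → ends 32
reserved at 32 (size 1, align 1) → ends 33
pad 7 to align 8 for blocks
blocks at 40 (size 8, align 8) → ends 48
total 48 bytes, alignment 8
— Event2 —
inode at 0 (size 8, align 8) → ends 8
blocks at 8 (size 8, align 8) → ends 16
crc at 16 (size 4, align 4) → ends 20
signature at 20 (size 4, align 4) → ends 24
mtime at 24 (size 5, align 1) → ends 29
size at 29 (size 1, align 1) → ends 30
attrs at 30 (size 1, align 1) → ends 31
reserved at 31 (size 1, align 1) → ends 32
total 32 bytes, alignment 8
48 − 32 = 16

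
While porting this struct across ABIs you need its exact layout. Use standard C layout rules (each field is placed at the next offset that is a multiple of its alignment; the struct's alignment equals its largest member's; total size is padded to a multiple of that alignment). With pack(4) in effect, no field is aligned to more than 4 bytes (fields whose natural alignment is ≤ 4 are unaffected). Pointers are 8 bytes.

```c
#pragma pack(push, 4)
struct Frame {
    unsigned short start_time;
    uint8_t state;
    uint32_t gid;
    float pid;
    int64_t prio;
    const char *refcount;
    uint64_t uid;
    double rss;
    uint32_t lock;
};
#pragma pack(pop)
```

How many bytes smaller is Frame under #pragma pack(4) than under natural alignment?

8

natural layout:
  @0: start_time [2B, align 2] → 2
  @2: state [1B, align 1] → 3
  +1 pad (align 4)
  @4: gid [4B, align 4] → 8
  @8: pid [4B, align 4] → 12
  +4 pad (align 8)
  @16: prio [8B, align 8] → 24
  @24: refcount [8B, align 8] → 32
  @32: uid [8B, align 8] → 40
  @40: rss [8B, align 8] → 48
  @48: lock [4B, align 4] → 52
  +4 tail pad (align 8)
  size 56, align 8
packed(4) layout:
  @0: start_time [2B, align 2] → 2
  @2: state [1B, align 1] → 3
  +1 pad (align 4)
  @4: gid [4B, align 4] → 8
  @8: pid [4B, align 4] → 12
  @12: prio [8B, align 4] → 20
  @20: refcount [8B, align 4] → 28
  @28: uid [8B, align 4] → 36
  @36: rss [8B, align 4] → 44
  @44: lock [4B, align 4] → 48
  size 48, align 4
56 − 48 = 8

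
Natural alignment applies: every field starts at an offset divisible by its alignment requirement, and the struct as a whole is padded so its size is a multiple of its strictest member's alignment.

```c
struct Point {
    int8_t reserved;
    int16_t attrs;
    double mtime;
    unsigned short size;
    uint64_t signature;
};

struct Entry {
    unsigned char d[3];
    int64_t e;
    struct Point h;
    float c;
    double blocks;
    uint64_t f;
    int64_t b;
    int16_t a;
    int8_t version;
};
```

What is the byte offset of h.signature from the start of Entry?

40

Point: reserved at 0 (size 1, align 1) → ends 1; pad 1 to align 2 for attrs; attrs at 2 (size 2, align 2) → ends 4; pad 4 to align 8 for mtime; mtime at 8 (size 8, align 8) → ends 16; size at 16 (size 2, align 2) → ends 18; pad 6 to align 8 for signature; signature at 24 (size 8, align 8) → ends 32; total 32 bytes, alignment 8
d at 0 (size 3, align 1) → ends 3
pad 5 to align 8 for e
e at 8 (size 8, align 8) → ends 16
h at 16 (size 32, align 8) → ends 48
within Point: signature at 24
16 + 24 = 40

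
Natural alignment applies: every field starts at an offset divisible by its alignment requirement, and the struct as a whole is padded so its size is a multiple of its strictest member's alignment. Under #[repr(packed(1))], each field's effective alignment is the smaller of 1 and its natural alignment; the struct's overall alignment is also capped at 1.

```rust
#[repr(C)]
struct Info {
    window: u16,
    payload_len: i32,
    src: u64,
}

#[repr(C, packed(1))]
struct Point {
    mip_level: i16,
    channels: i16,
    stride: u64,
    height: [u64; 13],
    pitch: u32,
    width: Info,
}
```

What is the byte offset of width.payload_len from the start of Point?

Info: window at 0 (size 2, align 2) → ends 2; pad 2 to align 4 for payload_len; payload_len at 4 (size 4, align 4) → ends 8; src at 8 (size 8, align 8) → ends 16; total 16 bytes, alignment 8
mip_level at 0 (size 2, align 1) → ends 2
channels at 2 (size 2, align 1) → ends 4
stride at 4 (size 8, align 1) → ends 12
height at 12 (size 104, align 1) → ends 116
pitch at 116 (size 4, align 1) → ends 120
width at 120 (size 16, align 1) → ends 136
within Info: payload_len at 4
120 + 4 = 124

124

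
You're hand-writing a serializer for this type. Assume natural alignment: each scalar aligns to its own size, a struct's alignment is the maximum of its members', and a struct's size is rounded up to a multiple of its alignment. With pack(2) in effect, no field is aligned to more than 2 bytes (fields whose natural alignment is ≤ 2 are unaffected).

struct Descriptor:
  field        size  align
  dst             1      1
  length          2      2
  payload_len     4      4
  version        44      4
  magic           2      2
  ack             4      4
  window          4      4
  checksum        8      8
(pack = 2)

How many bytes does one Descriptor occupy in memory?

70 bytes

0..1  dst  (1B, 1-aligned)
1..2  -- padding (1B)
2..4  length  (2B, 2-aligned)
4..8  payload_len  (4B, 2-aligned)
8..52  version  (44B, 2-aligned)
52..54  magic  (2B, 2-aligned)
54..58  ack  (4B, 2-aligned)
58..62  window  (4B, 2-aligned)
62..70  checksum  (8B, 2-aligned)
sizeof = 70, alignof = 2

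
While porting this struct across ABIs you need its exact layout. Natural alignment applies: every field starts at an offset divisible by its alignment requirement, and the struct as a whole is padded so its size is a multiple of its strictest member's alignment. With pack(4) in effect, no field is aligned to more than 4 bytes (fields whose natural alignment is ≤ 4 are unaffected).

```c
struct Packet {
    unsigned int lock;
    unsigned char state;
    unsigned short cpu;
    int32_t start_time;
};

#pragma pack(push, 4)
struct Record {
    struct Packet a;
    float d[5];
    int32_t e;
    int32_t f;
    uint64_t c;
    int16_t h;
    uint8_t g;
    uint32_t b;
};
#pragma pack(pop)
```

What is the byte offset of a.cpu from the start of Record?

Packet: lock at 0 (size 4, align 4) → ends 4; state at 4 (size 1, align 1) → ends 5; pad 1 to align 2 for cpu; cpu at 6 (size 2, align 2) → ends 8; start_time at 8 (size 4, align 4) → ends 12; total 12 bytes, alignment 4
a at 0 (size 12, align 4) → ends 12
within Packet: cpu at 6
0 + 6 = 6

6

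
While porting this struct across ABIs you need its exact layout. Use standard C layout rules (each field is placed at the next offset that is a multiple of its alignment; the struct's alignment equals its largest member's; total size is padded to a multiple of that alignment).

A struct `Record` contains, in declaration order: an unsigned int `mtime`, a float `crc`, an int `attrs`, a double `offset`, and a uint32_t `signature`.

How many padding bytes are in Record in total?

8

0..4  mtime  (4B, 4-aligned)
4..8  crc  (4B, 4-aligned)
8..12  attrs  (4B, 4-aligned)
12..16  -- padding (4B)
16..24  offset  (8B, 8-aligned)
24..28  signature  (4B, 4-aligned)
28..32  -- tail padding (4B)
sizeof = 32, alignof = 8
data bytes 24, size 32 → padding 8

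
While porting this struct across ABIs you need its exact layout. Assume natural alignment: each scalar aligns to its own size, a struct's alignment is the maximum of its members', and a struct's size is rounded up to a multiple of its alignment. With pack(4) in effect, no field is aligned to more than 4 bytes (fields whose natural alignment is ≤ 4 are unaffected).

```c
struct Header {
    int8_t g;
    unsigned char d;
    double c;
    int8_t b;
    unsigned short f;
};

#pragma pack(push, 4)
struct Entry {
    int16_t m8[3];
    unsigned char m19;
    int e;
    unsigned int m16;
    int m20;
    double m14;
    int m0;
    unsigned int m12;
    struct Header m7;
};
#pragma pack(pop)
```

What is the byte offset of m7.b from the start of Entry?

Header: g at 0 (size 1, align 1) → ends 1; d at 1 (size 1, align 1) → ends 2; pad 6 to align 8 for c; c at 8 (size 8, align 8) → ends 16; b at 16 (size 1, align 1) → ends 17; pad 1 to align 2 for f; f at 18 (size 2, align 2) → ends 20; tail pad 4 to reach multiple of 8; total 24 bytes, alignment 8
m8 at 0 (size 6, align 2) → ends 6
m19 at 6 (size 1, align 1) → ends 7
pad 1 to align 4 for e
e at 8 (size 4, align 4) → ends 12
m16 at 12 (size 4, align 4) → ends 16
m20 at 16 (size 4, align 4) → ends 20
m14 at 20 (size 8, align 4) → ends 28
m0 at 28 (size 4, align 4) → ends 32
m12 at 32 (size 4, align 4) → ends 36
m7 at 36 (size 24, align 4) → ends 60
within Header: b at 16
36 + 16 = 52

52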